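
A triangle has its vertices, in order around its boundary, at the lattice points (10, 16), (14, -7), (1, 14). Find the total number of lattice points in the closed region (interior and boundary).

110

The shoelace formula gives twice the area as |[10·(-7) − 14·16] + [14·14 − 1·(-7)] + [1·16 − 10·14]| = 215, so the area is 107.5.
Along each edge there are gcd(|Δx|,|Δy|)+1 lattice points, so counting each shared vertex once the boundary has gcd(4,23) + gcd(13,21) + gcd(9,2) = 1+1+1 = 3.
Pick's theorem gives I = A − B/2 + 1 = 107.5 − 3/2 + 1 = 107, so the closed region contains I + B = 107 + 3 = 110 lattice points.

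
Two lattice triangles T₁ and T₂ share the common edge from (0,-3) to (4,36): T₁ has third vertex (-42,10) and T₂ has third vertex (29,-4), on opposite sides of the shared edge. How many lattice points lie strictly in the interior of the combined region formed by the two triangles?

1409

The union is the simple quadrilateral with vertices (0,-3), (-42,10), (4,36), (29,-4) in order.
Using the shoelace formula, 2A = |[0·10 − (-42)·(-3)] + [(-42)·36 − 4·10] + [4·(-4) − 29·36] + [29·(-3) − 0·(-4)]| = 2825, so the area is 2825/2.
The number of boundary lattice points is Σ gcd(|Δx|,|Δy|) = gcd(42,13) + gcd(46,26) + gcd(25,40) + gcd(29,1) = 1+2+5+1 = 9.
By Pick's theorem I = A − B/2 + 1 = 2825/2 − 9/2 + 1 = 1409.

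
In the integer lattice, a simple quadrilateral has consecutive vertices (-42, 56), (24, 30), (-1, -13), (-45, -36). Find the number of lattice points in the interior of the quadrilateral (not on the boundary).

The shoelace formula gives twice the area as |((-42)·30 − 24·56) + (24·(-13) − (-1)·30) + ((-1)·(-36) − (-45)·(-13)) + ((-45)·56 − (-42)·(-36))| = 7467, so the area is 7467/2.
The number of boundary lattice points is Σ gcd(|Δx|,|Δy|) = gcd(66,26) + gcd(25,43) + gcd(44,23) + gcd(3,92) = 2+1+1+1 = 5.
By Pick's theorem A = I + B/2 − 1, so I = 7467/2 − 5/2 + 1 = 3732.

3732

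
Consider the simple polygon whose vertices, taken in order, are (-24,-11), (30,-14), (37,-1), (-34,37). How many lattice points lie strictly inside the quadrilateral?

1873

The shoelace formula gives twice the area as |[(-24)·(-14) − 30·(-11)] + [30·(-1) − 37·(-14)] + [37·37 − (-34)·(-1)] + [(-34)·(-11) − (-24)·37]| = 3751, so the area is 3751/2.
Along each edge there are gcd(|Δx|,|Δy|)+1 lattice points, so counting each shared vertex once the boundary has gcd(54,3) + gcd(7,13) + gcd(71,38) + gcd(10,48) = 3+1+1+2 = 7.
Pick's theorem gives I = A − B/2 + 1 = 3751/2 − 7/2 + 1 = 1873.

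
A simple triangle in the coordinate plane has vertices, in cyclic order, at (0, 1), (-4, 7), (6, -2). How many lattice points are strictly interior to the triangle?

By the shoelace formula, twice the signed area is |[0·7 − (-4)·1] + [(-4)·(-2) − 6·7] + [6·1 − 0·(-2)]| = 24, so the area is 12.
The number of boundary lattice points is Σ gcd(|Δx|,|Δy|) = gcd(4,6) + gcd(10,9) + gcd(6,3) = 2+1+3 = 6.
By Pick's theorem A = I + B/2 − 1, so I = 12 − 6/2 + 1 = 10.

10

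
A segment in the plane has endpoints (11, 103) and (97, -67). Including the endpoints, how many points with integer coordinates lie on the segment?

The number of lattice points on a segment between lattice points is gcd(|Δx|,|Δy|) + 1 = gcd(86,170) + 1 = 2 + 1 = 3.

3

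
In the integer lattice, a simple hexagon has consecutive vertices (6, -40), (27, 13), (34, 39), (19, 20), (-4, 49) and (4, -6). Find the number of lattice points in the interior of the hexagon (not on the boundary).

The shoelace formula gives twice the area as |[6·13 − 27·(-40)] + [27·39 − 34·13] + [34·20 − 19·39] + [19·49 − (-4)·20] + [(-4)·(-6) − 4·49] + [4·(-40) − 6·(-6)]| = 2423, so the area is 1211.5.
The number of boundary lattice points is Σ gcd(|Δx|,|Δy|) = gcd(21,53) + gcd(7,26) + gcd(15,19) + gcd(23,29) + gcd(8,55) + gcd(2,34) = 1+1+1+1+1+2 = 7.
By Pick's theorem A = I + B/2 − 1, so I = 1211.5 − 7/2 + 1 = 1209.

1209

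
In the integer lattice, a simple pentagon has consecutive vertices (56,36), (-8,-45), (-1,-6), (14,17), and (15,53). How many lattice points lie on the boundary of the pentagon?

5

Summing gcd(|Δx|,|Δy|) over the edges gives the boundary count: gcd(64,81) + gcd(7,39) + gcd(15,23) + gcd(1,36) + gcd(41,17) = 1+1+1+1+1 = 5.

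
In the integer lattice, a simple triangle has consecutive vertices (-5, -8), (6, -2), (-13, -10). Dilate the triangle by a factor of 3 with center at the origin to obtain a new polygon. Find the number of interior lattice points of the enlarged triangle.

112

Using the shoelace formula, 2A = |((-5)·(-2) − 6·(-8)) + (6·(-10) − (-13)·(-2)) + ((-13)·(-8) − (-5)·(-10))| = 26, so the area is 13.
The number of boundary lattice points is Σ gcd(|Δx|,|Δy|) = gcd(11,6) + gcd(19,8) + gcd(8,2) = 1+1+2 = 4.
Scaling by 3 multiplies the area by 3² = 9 (so the new area is 117) and multiplies the boundary lattice-point count by 3, giving 12.
By Pick's theorem, the interior count of the dilated polygon is 117 − 12/2 + 1 = 112.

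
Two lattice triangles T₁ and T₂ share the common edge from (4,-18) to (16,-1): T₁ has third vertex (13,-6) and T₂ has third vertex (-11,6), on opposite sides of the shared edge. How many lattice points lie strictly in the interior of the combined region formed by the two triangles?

273

The union is the simple quadrilateral with vertices (4,-18), (13,-6), (16,-1), (-11,6) in order.
By the shoelace formula, twice the signed area is |(4·(-6) − 13·(-18)) + (13·(-1) − 16·(-6)) + (16·6 − (-11)·(-1)) + ((-11)·(-18) − 4·6)| = 552, so the area is 276.
Summing gcd(|Δx|,|Δy|) over the edges gives the boundary count: gcd(9,12) + gcd(3,5) + gcd(27,7) + gcd(15,24) = 3+1+1+3 = 8.
By Pick's theorem I = A − B/2 + 1 = 276 − 8/2 + 1 = 273.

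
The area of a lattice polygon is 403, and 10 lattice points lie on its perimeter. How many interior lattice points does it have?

399

Pick's theorem A = I + B/2 − 1 rearranges to I = A − B/2 + 1 = 403 − 10/2 + 1 = 399.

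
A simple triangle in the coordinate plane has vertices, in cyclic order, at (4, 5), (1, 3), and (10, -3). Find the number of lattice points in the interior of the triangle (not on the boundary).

16

By the shoelace formula, twice the signed area is |[4·3 − 1·5] + [1·(-3) − 10·3] + [10·5 − 4·(-3)]| = 36, so the area is 18.
The number of boundary lattice points is Σ gcd(|Δx|,|Δy|) = gcd(3,2) + gcd(9,6) + gcd(6,8) = 1+3+2 = 6.
Pick's theorem gives I = A − B/2 + 1 = 18 − 6/2 + 1 = 16.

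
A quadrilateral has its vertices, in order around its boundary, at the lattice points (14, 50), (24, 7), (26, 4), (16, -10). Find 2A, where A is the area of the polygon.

572

The shoelace formula gives twice the area as |(14·7 − 24·50) + (24·4 − 26·7) + (26·(-10) − 16·4) + (16·50 − 14·(-10))| = 572, so the area is 286.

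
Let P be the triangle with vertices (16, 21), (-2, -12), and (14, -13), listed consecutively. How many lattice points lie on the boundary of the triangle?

6

Summing gcd(|Δx|,|Δy|) over the edges gives the boundary count: gcd(18,33) + gcd(16,1) + gcd(2,34) = 3+1+2 = 6.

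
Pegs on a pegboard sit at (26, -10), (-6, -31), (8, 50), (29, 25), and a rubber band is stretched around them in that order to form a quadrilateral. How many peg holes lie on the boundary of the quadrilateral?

Summing gcd(|Δx|,|Δy|) over the edges gives the boundary count: gcd(32,21) + gcd(14,81) + gcd(21,25) + gcd(3,35) = 1+1+1+1 = 4.

4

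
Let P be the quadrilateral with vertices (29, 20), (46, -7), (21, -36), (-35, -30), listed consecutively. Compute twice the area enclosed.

4352

Using the shoelace formula, 2A = |[29·(-7) − 46·20] + [46·(-36) − 21·(-7)] + [21·(-30) − (-35)·(-36)] + [(-35)·20 − 29·(-30)]| = 4352, so the area is 2176.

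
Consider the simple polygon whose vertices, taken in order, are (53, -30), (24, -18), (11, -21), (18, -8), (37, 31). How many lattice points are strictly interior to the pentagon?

Using the shoelace formula, 2A = |(53·(-18) − 24·(-30)) + (24·(-21) − 11·(-18)) + (11·(-8) − 18·(-21)) + (18·31 − 37·(-8)) + (37·(-30) − 53·31)| = 2149, so the area is 2149/2.
Summing gcd(|Δx|,|Δy|) over the edges gives the boundary count: gcd(29,12) + gcd(13,3) + gcd(7,13) + gcd(19,39) + gcd(16,61) = 1+1+1+1+1 = 5.
Pick's theorem gives I = A − B/2 + 1 = 2149/2 − 5/2 + 1 = 1073.

1073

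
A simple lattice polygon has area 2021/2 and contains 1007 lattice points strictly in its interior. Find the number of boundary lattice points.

Pick's theorem gives A = I + B/2 − 1, so B = 2(A − I + 1) = 2(2021/2 − 1007 + 1) = 9.

9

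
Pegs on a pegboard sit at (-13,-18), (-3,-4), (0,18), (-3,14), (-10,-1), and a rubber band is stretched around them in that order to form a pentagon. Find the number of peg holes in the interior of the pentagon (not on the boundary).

152

The shoelace formula gives twice the area as |((-13)·(-4) − (-3)·(-18)) + ((-3)·18 − 0·(-4)) + (0·14 − (-3)·18) + ((-3)·(-1) − (-10)·14) + ((-10)·(-18) − (-13)·(-1))| = 308, so the area is 154.
The number of boundary lattice points is Σ gcd(|Δx|,|Δy|) = gcd(10,14) + gcd(3,22) + gcd(3,4) + gcd(7,15) + gcd(3,17) = 2+1+1+1+1 = 6.
By Pick's theorem A = I + B/2 − 1, so I = 154 − 6/2 + 1 = 152.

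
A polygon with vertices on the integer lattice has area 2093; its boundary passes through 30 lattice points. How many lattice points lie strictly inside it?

Pick's theorem A = I + B/2 − 1 rearranges to I = A − B/2 + 1 = 2093 − 30/2 + 1 = 2079.

2079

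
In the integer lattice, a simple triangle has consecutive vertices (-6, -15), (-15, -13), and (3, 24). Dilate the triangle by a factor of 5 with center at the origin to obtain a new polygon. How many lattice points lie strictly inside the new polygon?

By the shoelace formula, twice the signed area is |[(-6)·(-13) − (-15)·(-15)] + [(-15)·24 − 3·(-13)] + [3·(-15) − (-6)·24]| = 369, so the area is 369/2.
The number of boundary lattice points is Σ gcd(|Δx|,|Δy|) = gcd(9,2) + gcd(18,37) + gcd(9,39) = 1+1+3 = 5.
Scaling by 5 multiplies the area by 5² = 25 (so the new area is 9225/2) and multiplies the boundary lattice-point count by 5, giving 25.
By Pick's theorem, the interior count of the dilated polygon is 9225/2 − 25/2 + 1 = 4601.

4601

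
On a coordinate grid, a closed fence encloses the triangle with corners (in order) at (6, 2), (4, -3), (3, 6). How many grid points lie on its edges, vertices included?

3

Along each edge there are gcd(|Δx|,|Δy|)+1 lattice points, so counting each shared vertex once the boundary has gcd(2,5) + gcd(1,9) + gcd(3,4) = 1+1+1 = 3.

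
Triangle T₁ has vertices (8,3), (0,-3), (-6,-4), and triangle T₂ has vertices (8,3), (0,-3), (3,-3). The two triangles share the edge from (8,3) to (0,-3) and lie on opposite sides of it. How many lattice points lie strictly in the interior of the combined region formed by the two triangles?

The union is the simple quadrilateral with vertices (8,3), (-6,-4), (0,-3), (3,-3) in order.
By the shoelace formula, twice the signed area is |[8·(-4) − (-6)·3] + [(-6)·(-3) − 0·(-4)] + [0·(-3) − 3·(-3)] + [3·3 − 8·(-3)]| = 46, so the area is 23.
The number of boundary lattice points is Σ gcd(|Δx|,|Δy|) = gcd(14,7) + gcd(6,1) + gcd(3,0) + gcd(5,6) = 7+1+3+1 = 12.
By Pick's theorem I = A − B/2 + 1 = 23 − 12/2 + 1 = 18.

18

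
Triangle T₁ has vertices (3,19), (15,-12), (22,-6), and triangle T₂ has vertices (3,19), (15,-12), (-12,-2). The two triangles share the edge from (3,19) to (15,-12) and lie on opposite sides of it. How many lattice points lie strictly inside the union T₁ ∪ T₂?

501

The union is the simple quadrilateral with vertices (3,19), (22,-6), (15,-12), (-12,-2) in order.
Using the shoelace formula, 2A = |(3·(-6) − 22·19) + (22·(-12) − 15·(-6)) + (15·(-2) − (-12)·(-12)) + ((-12)·19 − 3·(-2))| = 1006, so the area is 503.
The number of boundary lattice points is Σ gcd(|Δx|,|Δy|) = gcd(19,25) + gcd(7,6) + gcd(27,10) + gcd(15,21) = 1+1+1+3 = 6.
By Pick's theorem I = A − B/2 + 1 = 503 − 6/2 + 1 = 501.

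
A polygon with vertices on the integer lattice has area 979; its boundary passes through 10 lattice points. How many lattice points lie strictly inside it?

Pick's theorem A = I + B/2 − 1 rearranges to I = A − B/2 + 1 = 979 − 10/2 + 1 = 975.

975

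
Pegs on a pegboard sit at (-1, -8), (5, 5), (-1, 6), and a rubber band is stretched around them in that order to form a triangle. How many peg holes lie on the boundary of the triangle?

Summing gcd(|Δx|,|Δy|) over the edges gives the boundary count: gcd(6,13) + gcd(6,1) + gcd(0,14) = 1+1+14 = 16.

16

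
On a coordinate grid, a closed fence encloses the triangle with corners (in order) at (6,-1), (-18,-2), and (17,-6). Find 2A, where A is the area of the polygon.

131

The shoelace formula gives twice the area as |(6·(-2) − (-18)·(-1)) + ((-18)·(-6) − 17·(-2)) + (17·(-1) − 6·(-6))| = 131, so the area is 65.5.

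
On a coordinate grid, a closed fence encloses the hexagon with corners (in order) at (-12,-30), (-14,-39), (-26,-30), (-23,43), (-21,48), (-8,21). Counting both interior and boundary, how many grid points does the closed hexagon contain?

Using the shoelace formula, 2A = |((-12)·(-39) − (-14)·(-30)) + ((-14)·(-30) − (-26)·(-39)) + ((-26)·43 − (-23)·(-30)) + ((-23)·48 − (-21)·43) + ((-21)·21 − (-8)·48) + ((-8)·(-30) − (-12)·21)| = 2120, so the area is 1060.
The number of boundary lattice points is Σ gcd(|Δx|,|Δy|) = gcd(2,9) + gcd(12,9) + gcd(3,73) + gcd(2,5) + gcd(13,27) + gcd(4,51) = 1+3+1+1+1+1 = 8.
Pick's theorem gives I = A − B/2 + 1 = 1060 − 8/2 + 1 = 1057, so the closed region contains I + B = 1057 + 8 = 1065 lattice points.

1065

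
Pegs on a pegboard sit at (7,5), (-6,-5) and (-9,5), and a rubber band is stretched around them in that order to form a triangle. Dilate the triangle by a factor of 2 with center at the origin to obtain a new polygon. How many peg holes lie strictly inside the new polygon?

303

By the shoelace formula, twice the signed area is |[7·(-5) − (-6)·5] + [(-6)·5 − (-9)·(-5)] + [(-9)·5 − 7·5]| = 160, so the area is 80.
The number of boundary lattice points is Σ gcd(|Δx|,|Δy|) = gcd(13,10) + gcd(3,10) + gcd(16,0) = 1+1+16 = 18.
Scaling by 2 multiplies the area by 2² = 4 (so the new area is 320) and multiplies the boundary lattice-point count by 2, giving 36.
By Pick's theorem, the interior count of the dilated polygon is 320 − 36/2 + 1 = 303.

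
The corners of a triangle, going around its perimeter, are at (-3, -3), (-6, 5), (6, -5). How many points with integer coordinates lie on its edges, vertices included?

Along each edge there are gcd(|Δx|,|Δy|)+1 lattice points, so counting each shared vertex once the boundary has gcd(3,8) + gcd(12,10) + gcd(9,2) = 1+2+1 = 4.

4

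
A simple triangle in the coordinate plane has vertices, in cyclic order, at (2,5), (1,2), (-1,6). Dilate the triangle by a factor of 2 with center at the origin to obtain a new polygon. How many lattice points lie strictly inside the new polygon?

17

The shoelace formula gives twice the area as |(2·2 − 1·5) + (1·6 − (-1)·2) + ((-1)·5 − 2·6)| = 10, so the area is 5.
Along each edge there are gcd(|Δx|,|Δy|)+1 lattice points, so counting each shared vertex once the boundary has gcd(1,3) + gcd(2,4) + gcd(3,1) = 1+2+1 = 4.
Scaling by 2 multiplies the area by 2² = 4 (so the new area is 20) and multiplies the boundary lattice-point count by 2, giving 8.
By Pick's theorem, the interior count of the dilated polygon is 20 − 8/2 + 1 = 17.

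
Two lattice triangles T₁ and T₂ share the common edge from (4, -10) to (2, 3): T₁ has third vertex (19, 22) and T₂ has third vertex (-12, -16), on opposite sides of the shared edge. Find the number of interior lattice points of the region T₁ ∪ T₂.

238

The union is the simple quadrilateral with vertices (4, -10), (19, 22), (2, 3), (-12, -16) in order.
By the shoelace formula, twice the signed area is |(4·22 − 19·(-10)) + (19·3 − 2·22) + (2·(-16) − (-12)·3) + ((-12)·(-10) − 4·(-16))| = 479, so the area is 239.5.
The number of boundary lattice points is Σ gcd(|Δx|,|Δy|) = gcd(15,32) + gcd(17,19) + gcd(14,19) + gcd(16,6) = 1+1+1+2 = 5.
By Pick's theorem I = A − B/2 + 1 = 239.5 − 5/2 + 1 = 238.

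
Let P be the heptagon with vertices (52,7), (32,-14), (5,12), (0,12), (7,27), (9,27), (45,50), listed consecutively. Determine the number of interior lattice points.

1808

The shoelace formula gives twice the area as |[52·(-14) − 32·7] + [32·12 − 5·(-14)] + [5·12 − 0·12] + [0·27 − 7·12] + [7·27 − 9·27] + [9·50 − 45·27] + [45·7 − 52·50]| = 3626, so the area is 1813.
Summing gcd(|Δx|,|Δy|) over the edges gives the boundary count: gcd(20,21) + gcd(27,26) + gcd(5,0) + gcd(7,15) + gcd(2,0) + gcd(36,23) + gcd(7,43) = 1+1+5+1+2+1+1 = 12.
By Pick's theorem A = I + B/2 − 1, so I = 1813 − 12/2 + 1 = 1808.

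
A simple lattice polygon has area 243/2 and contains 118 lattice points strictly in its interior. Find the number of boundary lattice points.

Pick's theorem gives A = I + B/2 − 1, so B = 2(A − I + 1) = 2(243/2 − 118 + 1) = 9.

9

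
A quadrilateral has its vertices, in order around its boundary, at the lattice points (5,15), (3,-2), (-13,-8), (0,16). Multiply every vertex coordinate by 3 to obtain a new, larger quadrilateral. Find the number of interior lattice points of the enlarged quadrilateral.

1762

By the shoelace formula, twice the signed area is |[5·(-2) − 3·15] + [3·(-8) − (-13)·(-2)] + [(-13)·16 − 0·(-8)] + [0·15 − 5·16]| = 393, so the area is 393/2.
Summing gcd(|Δx|,|Δy|) over the edges gives the boundary count: gcd(2,17) + gcd(16,6) + gcd(13,24) + gcd(5,1) = 1+2+1+1 = 5.
Scaling by 3 multiplies the area by 3² = 9 (so the new area is 3537/2) and multiplies the boundary lattice-point count by 3, giving 15.
By Pick's theorem, the interior count of the dilated polygon is 3537/2 − 15/2 + 1 = 1762.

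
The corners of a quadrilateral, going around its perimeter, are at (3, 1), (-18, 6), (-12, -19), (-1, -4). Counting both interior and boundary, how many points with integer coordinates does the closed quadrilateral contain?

The shoelace formula gives twice the area as |(3·6 − (-18)·1) + ((-18)·(-19) − (-12)·6) + ((-12)·(-4) − (-1)·(-19)) + ((-1)·1 − 3·(-4))| = 490, so the area is 245.
Summing gcd(|Δx|,|Δy|) over the edges gives the boundary count: gcd(21,5) + gcd(6,25) + gcd(11,15) + gcd(4,5) = 1+1+1+1 = 4.
Pick's theorem gives I = A − B/2 + 1 = 245 − 4/2 + 1 = 244, so the closed region contains I + B = 244 + 4 = 248 lattice points.

248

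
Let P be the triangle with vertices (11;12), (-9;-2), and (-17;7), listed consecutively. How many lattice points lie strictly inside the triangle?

145

The shoelace formula gives twice the area as |(11·(-2) − (-9)·12) + ((-9)·7 − (-17)·(-2)) + ((-17)·12 − 11·7)| = 292, so the area is 146.
The number of boundary lattice points is Σ gcd(|Δx|,|Δy|) = gcd(20,14) + gcd(8,9) + gcd(28,5) = 2+1+1 = 4.
Pick's theorem gives I = A − B/2 + 1 = 146 − 4/2 + 1 = 145.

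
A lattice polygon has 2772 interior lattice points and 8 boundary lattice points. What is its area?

2775

By Pick's theorem, A = I + B/2 − 1 = 2772 + 8/2 − 1 = 2775.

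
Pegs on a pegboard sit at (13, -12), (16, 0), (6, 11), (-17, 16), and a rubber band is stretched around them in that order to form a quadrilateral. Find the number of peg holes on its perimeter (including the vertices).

The number of boundary lattice points is Σ gcd(|Δx|,|Δy|) = gcd(3,12) + gcd(10,11) + gcd(23,5) + gcd(30,28) = 3+1+1+2 = 7.

7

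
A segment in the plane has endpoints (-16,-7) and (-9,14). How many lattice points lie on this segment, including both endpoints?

8

The number of lattice points on a segment between lattice points is gcd(|Δx|,|Δy|) + 1 = gcd(7,21) + 1 = 7 + 1 = 8.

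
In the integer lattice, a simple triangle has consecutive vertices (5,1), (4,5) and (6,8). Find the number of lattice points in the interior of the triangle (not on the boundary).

5

Using the shoelace formula, 2A = |[5·5 − 4·1] + [4·8 − 6·5] + [6·1 − 5·8]| = 11, so the area is 11/2.
Summing gcd(|Δx|,|Δy|) over the edges gives the boundary count: gcd(1,4) + gcd(2,3) + gcd(1,7) = 1+1+1 = 3.
By Pick's theorem A = I + B/2 − 1, so I = 11/2 − 3/2 + 1 = 5.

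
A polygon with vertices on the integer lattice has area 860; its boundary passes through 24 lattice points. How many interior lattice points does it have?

Pick's theorem A = I + B/2 − 1 rearranges to I = A − B/2 + 1 = 860 − 24/2 + 1 = 849.

849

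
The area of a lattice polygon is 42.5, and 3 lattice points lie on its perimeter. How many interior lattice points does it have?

From Pick's theorem, I = A − B/2 + 1 = 42.5 − 3/2 + 1 = 42.

42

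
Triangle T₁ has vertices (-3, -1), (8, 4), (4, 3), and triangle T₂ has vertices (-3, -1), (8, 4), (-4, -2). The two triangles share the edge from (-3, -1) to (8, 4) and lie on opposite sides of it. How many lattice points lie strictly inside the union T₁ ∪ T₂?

4

The union is the simple quadrilateral with vertices (-3, -1), (4, 3), (8, 4), (-4, -2) in order.
Using the shoelace formula, 2A = |((-3)·3 − 4·(-1)) + (4·4 − 8·3) + (8·(-2) − (-4)·4) + ((-4)·(-1) − (-3)·(-2))| = 15, so the area is 7.5.
The number of boundary lattice points is Σ gcd(|Δx|,|Δy|) = gcd(7,4) + gcd(4,1) + gcd(12,6) + gcd(1,1) = 1+1+6+1 = 9.
By Pick's theorem I = A − B/2 + 1 = 7.5 − 9/2 + 1 = 4.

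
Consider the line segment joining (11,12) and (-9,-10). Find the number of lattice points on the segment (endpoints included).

The number of lattice points on a segment between lattice points is gcd(|Δx|,|Δy|) + 1 = gcd(20,22) + 1 = 2 + 1 = 3.

3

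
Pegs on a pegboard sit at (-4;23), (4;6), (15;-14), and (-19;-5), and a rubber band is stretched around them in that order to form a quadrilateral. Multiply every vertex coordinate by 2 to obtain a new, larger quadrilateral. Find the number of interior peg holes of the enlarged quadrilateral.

2117

The shoelace formula gives twice the area as |((-4)·6 − 4·23) + (4·(-14) − 15·6) + (15·(-5) − (-19)·(-14)) + ((-19)·23 − (-4)·(-5))| = 1060, so the area is 530.
The number of boundary lattice points is Σ gcd(|Δx|,|Δy|) = gcd(8,17) + gcd(11,20) + gcd(34,9) + gcd(15,28) = 1+1+1+1 = 4.
Scaling by 2 multiplies the area by 2² = 4 (so the new area is 2120) and multiplies the boundary lattice-point count by 2, giving 8.
By Pick's theorem, the interior count of the dilated polygon is 2120 − 8/2 + 1 = 2117.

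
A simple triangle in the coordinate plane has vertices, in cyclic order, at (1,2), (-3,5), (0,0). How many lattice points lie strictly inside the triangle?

Using the shoelace formula, 2A = |[1·5 − (-3)·2] + [(-3)·0 − 0·5] + [0·2 − 1·0]| = 11, so the area is 11/2.
Summing gcd(|Δx|,|Δy|) over the edges gives the boundary count: gcd(4,3) + gcd(3,5) + gcd(1,2) = 1+1+1 = 3.
Pick's theorem gives I = A − B/2 + 1 = 11/2 − 3/2 + 1 = 5.

5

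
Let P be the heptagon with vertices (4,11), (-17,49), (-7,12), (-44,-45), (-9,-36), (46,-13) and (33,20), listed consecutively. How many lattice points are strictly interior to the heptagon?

2972

Using the shoelace formula, 2A = |[4·49 − (-17)·11] + [(-17)·12 − (-7)·49] + [(-7)·(-45) − (-44)·12] + [(-44)·(-36) − (-9)·(-45)] + [(-9)·(-13) − 46·(-36)] + [46·20 − 33·(-13)] + [33·11 − 4·20]| = 5949, so the area is 2974.5.
The number of boundary lattice points is Σ gcd(|Δx|,|Δy|) = gcd(21,38) + gcd(10,37) + gcd(37,57) + gcd(35,9) + gcd(55,23) + gcd(13,33) + gcd(29,9) = 1+1+1+1+1+1+1 = 7.
Pick's theorem gives I = A − B/2 + 1 = 2974.5 − 7/2 + 1 = 2972.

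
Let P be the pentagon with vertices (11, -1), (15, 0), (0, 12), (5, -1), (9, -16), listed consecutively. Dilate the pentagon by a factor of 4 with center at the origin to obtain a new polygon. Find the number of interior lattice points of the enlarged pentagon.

1835

The shoelace formula gives twice the area as |(11·0 − 15·(-1)) + (15·12 − 0·0) + (0·(-1) − 5·12) + (5·(-16) − 9·(-1)) + (9·(-1) − 11·(-16))| = 231, so the area is 115.5.
Summing gcd(|Δx|,|Δy|) over the edges gives the boundary count: gcd(4,1) + gcd(15,12) + gcd(5,13) + gcd(4,15) + gcd(2,15) = 1+3+1+1+1 = 7.
Scaling by 4 multiplies the area by 4² = 16 (so the new area is 1848) and multiplies the boundary lattice-point count by 4, giving 28.
By Pick's theorem, the interior count of the dilated polygon is 1848 − 28/2 + 1 = 1835.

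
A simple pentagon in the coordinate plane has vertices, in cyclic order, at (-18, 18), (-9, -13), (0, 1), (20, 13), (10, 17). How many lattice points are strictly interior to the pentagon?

528

By the shoelace formula, twice the signed area is |((-18)·(-13) − (-9)·18) + ((-9)·1 − 0·(-13)) + (0·13 − 20·1) + (20·17 − 10·13) + (10·18 − (-18)·17)| = 1063, so the area is 531.5.
The number of boundary lattice points is Σ gcd(|Δx|,|Δy|) = gcd(9,31) + gcd(9,14) + gcd(20,12) + gcd(10,4) + gcd(28,1) = 1+1+4+2+1 = 9.
By Pick's theorem A = I + B/2 − 1, so I = 531.5 − 9/2 + 1 = 528.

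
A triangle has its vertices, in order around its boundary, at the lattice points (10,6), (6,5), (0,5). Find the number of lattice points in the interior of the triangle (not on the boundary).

The shoelace formula gives twice the area as |(10·5 − 6·6) + (6·5 − 0·5) + (0·6 − 10·5)| = 6, so the area is 3.
The number of boundary lattice points is Σ gcd(|Δx|,|Δy|) = gcd(4,1) + gcd(6,0) + gcd(10,1) = 1+6+1 = 8.
Pick's theorem gives I = A − B/2 + 1 = 3 − 8/2 + 1 = 0.

0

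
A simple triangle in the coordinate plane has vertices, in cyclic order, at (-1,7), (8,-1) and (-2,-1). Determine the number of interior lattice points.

By the shoelace formula, twice the signed area is |[(-1)·(-1) − 8·7] + [8·(-1) − (-2)·(-1)] + [(-2)·7 − (-1)·(-1)]| = 80, so the area is 40.
Along each edge there are gcd(|Δx|,|Δy|)+1 lattice points, so counting each shared vertex once the boundary has gcd(9,8) + gcd(10,0) + gcd(1,8) = 1+10+1 = 12.
By Pick's theorem A = I + B/2 − 1, so I = 40 − 12/2 + 1 = 35.

35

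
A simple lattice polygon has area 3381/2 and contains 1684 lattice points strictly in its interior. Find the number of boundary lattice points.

Pick's theorem gives A = I + B/2 − 1, so B = 2(A − I + 1) = 2(3381/2 − 1684 + 1) = 15.

15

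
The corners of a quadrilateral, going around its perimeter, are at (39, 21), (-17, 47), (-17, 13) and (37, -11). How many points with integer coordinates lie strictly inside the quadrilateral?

1819

Using the shoelace formula, 2A = |[39·47 − (-17)·21] + [(-17)·13 − (-17)·47] + [(-17)·(-11) − 37·13] + [37·21 − 39·(-11)]| = 3680, so the area is 1840.
The number of boundary lattice points is Σ gcd(|Δx|,|Δy|) = gcd(56,26) + gcd(0,34) + gcd(54,24) + gcd(2,32) = 2+34+6+2 = 44.
Pick's theorem gives I = A − B/2 + 1 = 1840 − 44/2 + 1 = 1819.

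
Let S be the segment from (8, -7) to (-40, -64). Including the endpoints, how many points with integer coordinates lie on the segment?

4

The number of lattice points on a segment between lattice points is gcd(|Δx|,|Δy|) + 1 = gcd(48,57) + 1 = 3 + 1 = 4.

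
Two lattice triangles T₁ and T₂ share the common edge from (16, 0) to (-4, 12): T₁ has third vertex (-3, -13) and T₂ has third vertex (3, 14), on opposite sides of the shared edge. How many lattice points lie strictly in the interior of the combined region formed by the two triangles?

The union is the simple quadrilateral with vertices (16, 0), (-3, -13), (-4, 12), (3, 14) in order.
Using the shoelace formula, 2A = |(16·(-13) − (-3)·0) + ((-3)·12 − (-4)·(-13)) + ((-4)·14 − 3·12) + (3·0 − 16·14)| = 612, so the area is 306.
Summing gcd(|Δx|,|Δy|) over the edges gives the boundary count: gcd(19,13) + gcd(1,25) + gcd(7,2) + gcd(13,14) = 1+1+1+1 = 4.
By Pick's theorem I = A − B/2 + 1 = 306 − 4/2 + 1 = 305.

305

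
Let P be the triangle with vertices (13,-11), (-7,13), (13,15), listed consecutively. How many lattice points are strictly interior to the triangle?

The shoelace formula gives twice the area as |(13·13 − (-7)·(-11)) + ((-7)·15 − 13·13) + (13·(-11) − 13·15)| = 520, so the area is 260.
The number of boundary lattice points is Σ gcd(|Δx|,|Δy|) = gcd(20,24) + gcd(20,2) + gcd(0,26) = 4+2+26 = 32.
By Pick's theorem A = I + B/2 − 1, so I = 260 − 32/2 + 1 = 245.

245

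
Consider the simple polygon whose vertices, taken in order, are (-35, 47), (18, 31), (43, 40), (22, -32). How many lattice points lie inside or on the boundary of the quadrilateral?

By the shoelace formula, twice the signed area is |[(-35)·31 − 18·47] + [18·40 − 43·31] + [43·(-32) − 22·40] + [22·47 − (-35)·(-32)]| = 4886, so the area is 2443.
The number of boundary lattice points is Σ gcd(|Δx|,|Δy|) = gcd(53,16) + gcd(25,9) + gcd(21,72) + gcd(57,79) = 1+1+3+1 = 6.
Pick's theorem gives I = A − B/2 + 1 = 2443 − 6/2 + 1 = 2441, so the closed region contains I + B = 2441 + 6 = 2447 lattice points.

2447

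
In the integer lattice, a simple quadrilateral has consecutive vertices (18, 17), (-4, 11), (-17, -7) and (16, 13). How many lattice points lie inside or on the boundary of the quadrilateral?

209

The shoelace formula gives twice the area as |[18·11 − (-4)·17] + [(-4)·(-7) − (-17)·11] + [(-17)·13 − 16·(-7)] + [16·17 − 18·13]| = 410, so the area is 205.
The number of boundary lattice points is Σ gcd(|Δx|,|Δy|) = gcd(22,6) + gcd(13,18) + gcd(33,20) + gcd(2,4) = 2+1+1+2 = 6.
Pick's theorem gives I = A − B/2 + 1 = 205 − 6/2 + 1 = 203, so the closed region contains I + B = 203 + 6 = 209 lattice points.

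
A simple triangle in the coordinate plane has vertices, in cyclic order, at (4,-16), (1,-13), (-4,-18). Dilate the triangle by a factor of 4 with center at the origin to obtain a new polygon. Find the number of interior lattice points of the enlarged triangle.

221

Using the shoelace formula, 2A = |(4·(-13) − 1·(-16)) + (1·(-18) − (-4)·(-13)) + ((-4)·(-16) − 4·(-18))| = 30, so the area is 15.
Along each edge there are gcd(|Δx|,|Δy|)+1 lattice points, so counting each shared vertex once the boundary has gcd(3,3) + gcd(5,5) + gcd(8,2) = 3+5+2 = 10.
Scaling by 4 multiplies the area by 4² = 16 (so the new area is 240) and multiplies the boundary lattice-point count by 4, giving 40.
By Pick's theorem, the interior count of the dilated polygon is 240 − 40/2 + 1 = 221.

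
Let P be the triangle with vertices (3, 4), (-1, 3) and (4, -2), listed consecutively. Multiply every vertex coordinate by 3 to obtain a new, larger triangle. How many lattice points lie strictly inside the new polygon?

The shoelace formula gives twice the area as |[3·3 − (-1)·4] + [(-1)·(-2) − 4·3] + [4·4 − 3·(-2)]| = 25, so the area is 25/2.
Along each edge there are gcd(|Δx|,|Δy|)+1 lattice points, so counting each shared vertex once the boundary has gcd(4,1) + gcd(5,5) + gcd(1,6) = 1+5+1 = 7.
Scaling by 3 multiplies the area by 3² = 9 (so the new area is 225/2) and multiplies the boundary lattice-point count by 3, giving 21.
By Pick's theorem, the interior count of the dilated polygon is 225/2 − 21/2 + 1 = 103.

103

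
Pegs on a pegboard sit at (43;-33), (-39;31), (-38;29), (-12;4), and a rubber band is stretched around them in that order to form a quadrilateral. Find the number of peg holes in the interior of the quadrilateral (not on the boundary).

255

Using the shoelace formula, 2A = |(43·31 − (-39)·(-33)) + ((-39)·29 − (-38)·31) + ((-38)·4 − (-12)·29) + ((-12)·(-33) − 43·4)| = 513, so the area is 256.5.
Summing gcd(|Δx|,|Δy|) over the edges gives the boundary count: gcd(82,64) + gcd(1,2) + gcd(26,25) + gcd(55,37) = 2+1+1+1 = 5.
By Pick's theorem A = I + B/2 − 1, so I = 256.5 − 5/2 + 1 = 255.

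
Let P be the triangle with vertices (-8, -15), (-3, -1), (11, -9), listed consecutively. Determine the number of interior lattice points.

117

By the shoelace formula, twice the signed area is |[(-8)·(-1) − (-3)·(-15)] + [(-3)·(-9) − 11·(-1)] + [11·(-15) − (-8)·(-9)]| = 236, so the area is 118.
The number of boundary lattice points is Σ gcd(|Δx|,|Δy|) = gcd(5,14) + gcd(14,8) + gcd(19,6) = 1+2+1 = 4.
Pick's theorem gives I = A − B/2 + 1 = 118 − 4/2 + 1 = 117.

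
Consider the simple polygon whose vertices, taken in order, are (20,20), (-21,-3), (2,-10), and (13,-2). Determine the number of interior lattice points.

500

The shoelace formula gives twice the area as |(20·(-3) − (-21)·20) + ((-21)·(-10) − 2·(-3)) + (2·(-2) − 13·(-10)) + (13·20 − 20·(-2))| = 1002, so the area is 501.
The number of boundary lattice points is Σ gcd(|Δx|,|Δy|) = gcd(41,23) + gcd(23,7) + gcd(11,8) + gcd(7,22) = 1+1+1+1 = 4.
Pick's theorem gives I = A − B/2 + 1 = 501 − 4/2 + 1 = 500.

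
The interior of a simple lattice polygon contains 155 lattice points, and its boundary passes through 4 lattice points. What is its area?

156

By Pick's theorem, A = I + B/2 − 1 = 155 + 4/2 − 1 = 156.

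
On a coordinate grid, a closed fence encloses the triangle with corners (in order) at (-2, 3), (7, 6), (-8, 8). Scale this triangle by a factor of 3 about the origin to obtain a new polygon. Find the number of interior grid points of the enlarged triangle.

277

Using the shoelace formula, 2A = |[(-2)·6 − 7·3] + [7·8 − (-8)·6] + [(-8)·3 − (-2)·8]| = 63, so the area is 31.5.
Along each edge there are gcd(|Δx|,|Δy|)+1 lattice points, so counting each shared vertex once the boundary has gcd(9,3) + gcd(15,2) + gcd(6,5) = 3+1+1 = 5.
Scaling by 3 multiplies the area by 3² = 9 (so the new area is 283.5) and multiplies the boundary lattice-point count by 3, giving 15.
By Pick's theorem, the interior count of the dilated polygon is 283.5 − 15/2 + 1 = 277.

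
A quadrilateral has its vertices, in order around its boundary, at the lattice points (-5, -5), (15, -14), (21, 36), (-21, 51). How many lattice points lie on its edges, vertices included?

14

Along each edge there are gcd(|Δx|,|Δy|)+1 lattice points, so counting each shared vertex once the boundary has gcd(20,9) + gcd(6,50) + gcd(42,15) + gcd(16,56) = 1+2+3+8 = 14.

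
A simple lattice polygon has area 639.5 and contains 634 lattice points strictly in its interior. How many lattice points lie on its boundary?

Pick's theorem gives A = I + B/2 − 1, so B = 2(A − I + 1) = 2(639.5 − 634 + 1) = 13.

13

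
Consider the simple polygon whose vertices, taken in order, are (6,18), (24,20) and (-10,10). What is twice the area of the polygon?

112

Using the shoelace formula, 2A = |(6·20 − 24·18) + (24·10 − (-10)·20) + ((-10)·18 − 6·10)| = 112, so the area is 56.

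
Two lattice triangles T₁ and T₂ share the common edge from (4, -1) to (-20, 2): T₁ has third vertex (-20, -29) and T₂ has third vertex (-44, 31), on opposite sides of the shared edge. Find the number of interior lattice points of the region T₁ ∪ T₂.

The union is the simple quadrilateral with vertices (4, -1), (-20, -29), (-20, 2), (-44, 31) in order.
Using the shoelace formula, 2A = |[4·(-29) − (-20)·(-1)] + [(-20)·2 − (-20)·(-29)] + [(-20)·31 − (-44)·2] + [(-44)·(-1) − 4·31]| = 1368, so the area is 684.
Summing gcd(|Δx|,|Δy|) over the edges gives the boundary count: gcd(24,28) + gcd(0,31) + gcd(24,29) + gcd(48,32) = 4+31+1+16 = 52.
By Pick's theorem I = A − B/2 + 1 = 684 − 52/2 + 1 = 659.

659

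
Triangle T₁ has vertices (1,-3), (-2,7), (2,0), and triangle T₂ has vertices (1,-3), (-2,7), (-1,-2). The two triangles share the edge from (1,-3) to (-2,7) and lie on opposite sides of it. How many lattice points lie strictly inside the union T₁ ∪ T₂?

The union is the simple quadrilateral with vertices (1,-3), (2,0), (-2,7), (-1,-2) in order.
Using the shoelace formula, 2A = |[1·0 − 2·(-3)] + [2·7 − (-2)·0] + [(-2)·(-2) − (-1)·7] + [(-1)·(-3) − 1·(-2)]| = 36, so the area is 18.
Summing gcd(|Δx|,|Δy|) over the edges gives the boundary count: gcd(1,3) + gcd(4,7) + gcd(1,9) + gcd(2,1) = 1+1+1+1 = 4.
By Pick's theorem I = A − B/2 + 1 = 18 − 4/2 + 1 = 17.

17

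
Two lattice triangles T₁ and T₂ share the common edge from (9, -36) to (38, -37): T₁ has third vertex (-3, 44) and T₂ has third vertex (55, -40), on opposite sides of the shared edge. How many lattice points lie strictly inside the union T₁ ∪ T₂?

1186

The union is the simple quadrilateral with vertices (9, -36), (-3, 44), (38, -37), (55, -40) in order.
The shoelace formula gives twice the area as |(9·44 − (-3)·(-36)) + ((-3)·(-37) − 38·44) + (38·(-40) − 55·(-37)) + (55·(-36) − 9·(-40))| = 2378, so the area is 1189.
Along each edge there are gcd(|Δx|,|Δy|)+1 lattice points, so counting each shared vertex once the boundary has gcd(12,80) + gcd(41,81) + gcd(17,3) + gcd(46,4) = 4+1+1+2 = 8.
By Pick's theorem I = A − B/2 + 1 = 1189 − 8/2 + 1 = 1186.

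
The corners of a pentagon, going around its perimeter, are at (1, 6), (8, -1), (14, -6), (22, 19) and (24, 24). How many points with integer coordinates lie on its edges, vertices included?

11

Summing gcd(|Δx|,|Δy|) over the edges gives the boundary count: gcd(7,7) + gcd(6,5) + gcd(8,25) + gcd(2,5) + gcd(23,18) = 7+1+1+1+1 = 11.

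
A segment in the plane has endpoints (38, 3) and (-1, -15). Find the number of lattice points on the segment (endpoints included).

4

The number of lattice points on a segment between lattice points is gcd(|Δx|,|Δy|) + 1 = gcd(39,18) + 1 = 3 + 1 = 4.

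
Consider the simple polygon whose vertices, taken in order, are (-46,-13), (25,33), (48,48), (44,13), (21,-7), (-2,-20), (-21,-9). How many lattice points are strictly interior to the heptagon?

By the shoelace formula, twice the signed area is |[(-46)·33 − 25·(-13)] + [25·48 − 48·33] + [48·13 − 44·48] + [44·(-7) − 21·13] + [21·(-20) − (-2)·(-7)] + [(-2)·(-9) − (-21)·(-20)] + [(-21)·(-13) − (-46)·(-9)]| = 4623, so the area is 4623/2.
Along each edge there are gcd(|Δx|,|Δy|)+1 lattice points, so counting each shared vertex once the boundary has gcd(71,46) + gcd(23,15) + gcd(4,35) + gcd(23,20) + gcd(23,13) + gcd(19,11) + gcd(25,4) = 1+1+1+1+1+1+1 = 7.
By Pick's theorem A = I + B/2 − 1, so I = 4623/2 − 7/2 + 1 = 2309.

2309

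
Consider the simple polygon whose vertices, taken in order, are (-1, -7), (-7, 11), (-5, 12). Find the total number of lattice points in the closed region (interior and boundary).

26

By the shoelace formula, twice the signed area is |[(-1)·11 − (-7)·(-7)] + [(-7)·12 − (-5)·11] + [(-5)·(-7) − (-1)·12]| = 42, so the area is 21.
Along each edge there are gcd(|Δx|,|Δy|)+1 lattice points, so counting each shared vertex once the boundary has gcd(6,18) + gcd(2,1) + gcd(4,19) = 6+1+1 = 8.
Pick's theorem gives I = A − B/2 + 1 = 21 − 8/2 + 1 = 18, so the closed region contains I + B = 18 + 8 = 26 lattice points.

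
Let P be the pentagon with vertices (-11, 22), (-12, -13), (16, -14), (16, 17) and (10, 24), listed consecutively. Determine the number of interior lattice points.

Using the shoelace formula, 2A = |[(-11)·(-13) − (-12)·22] + [(-12)·(-14) − 16·(-13)] + [16·17 − 16·(-14)] + [16·24 − 10·17] + [10·22 − (-11)·24]| = 1977, so the area is 1977/2.
The number of boundary lattice points is Σ gcd(|Δx|,|Δy|) = gcd(1,35) + gcd(28,1) + gcd(0,31) + gcd(6,7) + gcd(21,2) = 1+1+31+1+1 = 35.
Pick's theorem gives I = A − B/2 + 1 = 1977/2 − 35/2 + 1 = 972.

972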